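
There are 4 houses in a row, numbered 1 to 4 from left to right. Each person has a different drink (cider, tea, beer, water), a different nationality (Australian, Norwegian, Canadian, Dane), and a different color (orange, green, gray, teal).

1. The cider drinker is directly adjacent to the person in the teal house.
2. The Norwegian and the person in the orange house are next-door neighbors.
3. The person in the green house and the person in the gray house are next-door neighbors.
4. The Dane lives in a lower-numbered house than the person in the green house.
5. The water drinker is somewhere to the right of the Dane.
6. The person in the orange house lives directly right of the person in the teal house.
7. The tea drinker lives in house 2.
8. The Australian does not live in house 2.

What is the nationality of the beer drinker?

Dane

Clue 7 places the tea drinker in house 2.
That leaves gray as the color for house 1.
From clue 3, the person in the green house must be in house 2.
By clue 4, the Dane is in house 1.
House 3's color must be teal (nothing else left).
So house 4 gets orange for color.
The cider drinker is in house 4 (clue 1).
Clue 2 places the Norwegian in house 3.
House 1 drink: only beer fits.
That leaves water as the drink for house 3.
House 2's nationality must be Canadian (nothing else left).
House 4 nationality: only Australian fits.
So: house 1 = beer/Dane/gray, house 2 = tea/Canadian/green, house 3 = water/Norwegian/teal, house 4 = cider/Australian/orange.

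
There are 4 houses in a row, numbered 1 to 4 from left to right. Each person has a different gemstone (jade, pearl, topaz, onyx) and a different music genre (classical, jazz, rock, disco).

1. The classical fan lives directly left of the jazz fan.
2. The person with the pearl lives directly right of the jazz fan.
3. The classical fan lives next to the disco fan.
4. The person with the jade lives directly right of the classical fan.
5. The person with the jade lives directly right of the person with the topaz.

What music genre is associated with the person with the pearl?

rock

The only music genre still possible for house 4 is rock.
The person with the jade is narrowed to house 2 or 3; consider each.
Placing it in house 2 leads to a contradiction, so it's in house 3.
Clue 4: the classical fan is in house 2.
Clue 5: the person with the topaz is in house 2.
That leaves onyx as the gemstone for house 1.
House 4 gemstone: only pearl fits.
House 1 music genre: only disco fits.
That leaves jazz as the music genre for house 3.
So: house 1 = onyx/disco, house 2 = topaz/classical, house 3 = jade/jazz, house 4 = pearl/rock.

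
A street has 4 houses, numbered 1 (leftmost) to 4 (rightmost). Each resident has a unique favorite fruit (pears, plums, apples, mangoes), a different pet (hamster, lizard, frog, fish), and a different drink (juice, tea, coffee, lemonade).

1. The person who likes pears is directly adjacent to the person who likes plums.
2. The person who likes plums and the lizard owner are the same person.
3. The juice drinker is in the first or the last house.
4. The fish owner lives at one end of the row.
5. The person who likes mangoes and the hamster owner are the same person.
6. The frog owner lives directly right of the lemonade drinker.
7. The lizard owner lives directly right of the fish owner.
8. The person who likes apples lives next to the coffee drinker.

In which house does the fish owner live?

1

The lizard owner is in house 2 (clue 7).
From clue 7, the fish owner must be in house 1.
From clue 2, the person who likes plums must be in house 2.
The person who likes mangoes is narrowed to house 3 or 4; consider each.
Placing it in house 3 leads to a contradiction, so it's in house 4.
The hamster owner is in house 4 (clue 5).
So house 3 gets frog for pet.
Clue 6: the lemonade drinker is in house 2.
House 3 drink: only tea fits.
By clue 8, the person who likes apples is in house 3.
House 1's favorite fruit must be pears (nothing else left).
House 1's drink must be juice (nothing else left).
The only drink still possible for house 4 is coffee.
So: house 1 = pears/fish/juice, house 2 = plums/lizard/lemonade, house 3 = apples/frog/tea, house 4 = mangoes/hamster/coffee.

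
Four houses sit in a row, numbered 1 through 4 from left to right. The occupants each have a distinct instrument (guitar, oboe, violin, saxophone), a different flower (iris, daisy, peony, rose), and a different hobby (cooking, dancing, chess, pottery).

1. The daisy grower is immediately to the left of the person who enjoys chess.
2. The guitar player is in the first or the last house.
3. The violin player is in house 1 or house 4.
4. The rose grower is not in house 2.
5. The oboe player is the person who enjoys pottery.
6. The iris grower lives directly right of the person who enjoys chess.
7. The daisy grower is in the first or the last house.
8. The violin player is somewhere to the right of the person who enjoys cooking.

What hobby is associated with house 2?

chess

Clue 7: the daisy grower is in house 1.
By clue 8, the violin player is in house 4.
That leaves peony as the flower for house 2.
By clue 1, the person who enjoys chess is in house 2.
The iris grower is in house 3 (clue 6).
So house 1 gets guitar for instrument.
House 4 flower: only rose fits.
The only hobby still possible for house 4 is dancing.
From clue 5, the oboe player must be in house 3.
The person who enjoys pottery is in house 3 (clue 5).
House 2 instrument: only saxophone fits.
House 1's hobby must be cooking (nothing else left).
So: house 1 = guitar/daisy/cooking, house 2 = saxophone/peony/chess, house 3 = oboe/iris/pottery, house 4 = violin/rose/dancing.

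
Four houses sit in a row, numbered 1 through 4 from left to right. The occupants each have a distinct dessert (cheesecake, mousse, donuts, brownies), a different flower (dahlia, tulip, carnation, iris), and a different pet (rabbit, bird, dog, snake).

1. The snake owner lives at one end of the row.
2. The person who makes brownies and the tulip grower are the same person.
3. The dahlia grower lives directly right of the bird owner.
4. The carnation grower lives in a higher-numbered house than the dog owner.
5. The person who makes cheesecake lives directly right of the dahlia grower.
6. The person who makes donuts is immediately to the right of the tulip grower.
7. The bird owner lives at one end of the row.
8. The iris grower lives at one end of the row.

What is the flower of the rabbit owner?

carnation

Clue 7 places the bird owner in house 1.
So house 4 gets snake for pet.
By clue 3, the dahlia grower is in house 2.
From clue 5, the person who makes cheesecake must be in house 3.
Clue 2: the person who makes brownies is in house 1.
Clue 2: the tulip grower is in house 1.
Clue 6: the person who makes donuts is in house 2.
The only dessert still possible for house 4 is mousse.
The only flower still possible for house 3 is carnation.
House 4's flower must be iris (nothing else left).
The dog owner is in house 2 (clue 4).
The only pet still possible for house 3 is rabbit.
So: house 1 = brownies/tulip/bird, house 2 = donuts/dahlia/dog, house 3 = cheesecake/carnation/rabbit, house 4 = mousse/iris/snake.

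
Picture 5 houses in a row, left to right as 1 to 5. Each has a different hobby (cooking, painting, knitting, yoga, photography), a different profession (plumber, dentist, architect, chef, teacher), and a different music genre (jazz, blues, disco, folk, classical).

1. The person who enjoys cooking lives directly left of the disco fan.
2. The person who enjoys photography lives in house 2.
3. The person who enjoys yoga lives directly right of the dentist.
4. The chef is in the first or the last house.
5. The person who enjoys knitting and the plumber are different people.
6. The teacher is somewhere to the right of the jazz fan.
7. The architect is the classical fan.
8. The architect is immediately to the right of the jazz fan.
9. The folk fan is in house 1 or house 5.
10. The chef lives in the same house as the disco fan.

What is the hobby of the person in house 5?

knitting

Clue 2 places the person who enjoys photography in house 2.
Clue 10: the chef is in house 5.
The disco fan is in house 5 (clue 10).
The only music genre still possible for house 1 is folk.
By clue 1, the person who enjoys cooking is in house 4.
That leaves plumber as the profession for house 1.
House 2 profession: only dentist fits.
From clue 3, the person who enjoys yoga must be in house 3.
So house 1 gets painting for hobby.
That leaves knitting as the hobby for house 5.
The architect is narrowed to house 3 or 4; consider each.
Placing it in house 4 leads to a contradiction, so it's in house 3.
By clue 7, the classical fan is in house 3.
Clue 8: the jazz fan is in house 2.
That leaves teacher as the profession for house 4.
That leaves blues as the music genre for house 4.
So: house 1 = painting/plumber/folk, house 2 = photography/dentist/jazz, house 3 = yoga/architect/classical, house 4 = cooking/teacher/blues, house 5 = knitting/chef/disco.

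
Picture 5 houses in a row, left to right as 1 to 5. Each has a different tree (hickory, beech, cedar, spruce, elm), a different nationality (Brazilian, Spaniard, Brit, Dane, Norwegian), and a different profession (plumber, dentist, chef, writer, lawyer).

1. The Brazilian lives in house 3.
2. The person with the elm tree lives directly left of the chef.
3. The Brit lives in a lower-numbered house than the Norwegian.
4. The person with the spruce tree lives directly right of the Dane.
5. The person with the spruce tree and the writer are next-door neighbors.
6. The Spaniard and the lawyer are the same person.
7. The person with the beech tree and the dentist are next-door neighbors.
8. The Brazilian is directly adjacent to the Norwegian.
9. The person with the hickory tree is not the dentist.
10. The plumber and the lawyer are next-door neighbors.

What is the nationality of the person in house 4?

From clue 1, the Brazilian must be in house 3.
House 5 nationality: only Spaniard fits.
Clue 6: the lawyer is in house 5.
Clue 10: the plumber is in house 4.
House 4 nationality: only Norwegian fits.
The person with the elm tree is narrowed to house 1 or 2; consider each.
Placing it in house 2 leads to a contradiction, so it's in house 1.
By clue 2, the chef is in house 2.
From clue 5, the person with the spruce tree must be in house 2.
Clue 4: the Dane is in house 1.
Clue 7: the dentist is in house 3.
House 3 tree: only cedar fits.
The only tree still possible for house 4 is beech.
That leaves hickory as the tree for house 5.
House 2 nationality: only Brit fits.
The only profession still possible for house 1 is writer.
So: house 1 = elm/Dane/writer, house 2 = spruce/Brit/chef, house 3 = cedar/Brazilian/dentist, house 4 = beech/Norwegian/plumber, house 5 = hickory/Spaniard/lawyer.

Norwegian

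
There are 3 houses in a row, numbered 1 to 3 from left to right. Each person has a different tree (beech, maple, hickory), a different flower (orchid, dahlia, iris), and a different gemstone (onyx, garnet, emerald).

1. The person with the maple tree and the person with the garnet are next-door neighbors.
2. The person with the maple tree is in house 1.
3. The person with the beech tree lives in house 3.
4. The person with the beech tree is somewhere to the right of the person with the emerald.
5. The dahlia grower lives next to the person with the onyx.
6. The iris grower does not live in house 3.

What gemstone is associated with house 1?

emerald

Clue 2 places the person with the maple tree in house 1.
By clue 3, the person with the beech tree is in house 3.
That leaves hickory as the tree for house 2.
The person with the garnet is in house 2 (clue 1).
The only gemstone still possible for house 1 is emerald.
The only gemstone still possible for house 3 is onyx.
By clue 5, the dahlia grower is in house 2.
The only flower still possible for house 1 is iris.
So house 3 gets orchid for flower.
So: house 1 = maple/iris/emerald, house 2 = hickory/dahlia/garnet, house 3 = beech/orchid/onyx.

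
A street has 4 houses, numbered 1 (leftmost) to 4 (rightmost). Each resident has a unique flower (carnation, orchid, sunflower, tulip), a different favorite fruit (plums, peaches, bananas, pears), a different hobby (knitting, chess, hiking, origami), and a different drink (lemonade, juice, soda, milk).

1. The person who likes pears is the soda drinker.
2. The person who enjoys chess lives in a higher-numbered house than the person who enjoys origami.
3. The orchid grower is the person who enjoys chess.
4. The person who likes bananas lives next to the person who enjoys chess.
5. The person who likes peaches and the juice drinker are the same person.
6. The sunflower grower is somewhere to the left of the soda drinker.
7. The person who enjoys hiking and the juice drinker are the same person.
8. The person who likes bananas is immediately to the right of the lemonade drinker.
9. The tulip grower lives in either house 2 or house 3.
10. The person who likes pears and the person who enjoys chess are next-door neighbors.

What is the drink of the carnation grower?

The tulip grower is narrowed to house 2 or 3; consider each.
Placing it in house 3 leads to a contradiction, so it's in house 2.
The orchid grower is narrowed to house 3 or 4; consider each.
Placing it in house 4 leads to a contradiction, so it's in house 3.
The person who enjoys chess is in house 3 (clue 3).
House 1's flower must be sunflower (nothing else left).
That leaves carnation as the flower for house 4.
The only favorite fruit still possible for house 3 is plums.
So house 1 gets peaches for favorite fruit.
Clue 5: the juice drinker is in house 1.
From clue 7, the person who enjoys hiking must be in house 1.
House 2's hobby must be origami (nothing else left).
The only hobby still possible for house 4 is knitting.
The person who likes bananas is in house 4 (clue 8).
That leaves pears as the favorite fruit for house 2.
So house 3 gets lemonade for drink.
From clue 1, the soda drinker must be in house 2.
The only drink still possible for house 4 is milk.
So: house 1 = sunflower/peaches/hiking/juice, house 2 = tulip/pears/origami/soda, house 3 = orchid/plums/chess/lemonade, house 4 = carnation/bananas/knitting/milk.

milk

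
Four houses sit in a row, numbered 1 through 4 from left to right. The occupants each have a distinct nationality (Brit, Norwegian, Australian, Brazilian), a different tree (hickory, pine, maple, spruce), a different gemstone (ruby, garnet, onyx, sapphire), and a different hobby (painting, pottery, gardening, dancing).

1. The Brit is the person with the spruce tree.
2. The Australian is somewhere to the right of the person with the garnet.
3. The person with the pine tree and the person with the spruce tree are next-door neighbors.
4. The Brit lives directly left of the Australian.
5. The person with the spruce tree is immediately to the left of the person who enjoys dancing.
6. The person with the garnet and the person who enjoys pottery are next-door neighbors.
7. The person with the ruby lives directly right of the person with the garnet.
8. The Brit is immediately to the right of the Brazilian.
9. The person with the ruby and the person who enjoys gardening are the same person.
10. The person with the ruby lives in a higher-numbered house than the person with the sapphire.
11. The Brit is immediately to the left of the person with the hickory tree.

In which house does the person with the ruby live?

3

The Australian is narrowed to house 3 or 4; consider each.
Placing it in house 3 leads to a contradiction, so it's in house 4.
Clue 4 places the Brit in house 3.
By clue 8, the Brazilian is in house 2.
The person with the hickory tree is in house 4 (clue 11).
So house 1 gets Norwegian for nationality.
The person with the spruce tree is in house 3 (clue 1).
Clue 3: the person with the pine tree is in house 2.
The person who enjoys dancing is in house 4 (clue 5).
The only tree still possible for house 1 is maple.
The only gemstone still possible for house 4 is onyx.
House 3's gemstone must be ruby (nothing else left).
Clue 7 places the person with the garnet in house 2.
Clue 9: the person who enjoys gardening is in house 3.
The only gemstone still possible for house 1 is sapphire.
Clue 6: the person who enjoys pottery is in house 1.
House 2 hobby: only painting fits.
So: house 1 = Norwegian/maple/sapphire/pottery, house 2 = Brazilian/pine/garnet/painting, house 3 = Brit/spruce/ruby/gardening, house 4 = Australian/hickory/onyx/dancing.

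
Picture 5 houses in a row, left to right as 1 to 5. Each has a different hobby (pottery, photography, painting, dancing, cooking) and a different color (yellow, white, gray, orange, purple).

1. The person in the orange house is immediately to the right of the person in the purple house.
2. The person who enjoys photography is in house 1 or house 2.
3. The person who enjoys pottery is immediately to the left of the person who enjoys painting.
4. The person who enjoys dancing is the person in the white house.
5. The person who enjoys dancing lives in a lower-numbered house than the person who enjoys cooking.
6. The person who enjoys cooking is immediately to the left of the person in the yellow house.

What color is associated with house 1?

white

House 5's hobby must be painting (nothing else left).
The person who enjoys pottery is in house 4 (clue 3).
House 3 hobby: only cooking fits.
From clue 6, the person in the yellow house must be in house 4.
So house 5 gets gray for color.
House 3's color must be orange (nothing else left).
From clue 1, the person in the purple house must be in house 2.
House 1 color: only white fits.
By clue 4, the person who enjoys dancing is in house 1.
House 2 hobby: only photography fits.
So: house 1 = dancing/white, house 2 = photography/purple, house 3 = cooking/orange, house 4 = pottery/yellow, house 5 = painting/gray.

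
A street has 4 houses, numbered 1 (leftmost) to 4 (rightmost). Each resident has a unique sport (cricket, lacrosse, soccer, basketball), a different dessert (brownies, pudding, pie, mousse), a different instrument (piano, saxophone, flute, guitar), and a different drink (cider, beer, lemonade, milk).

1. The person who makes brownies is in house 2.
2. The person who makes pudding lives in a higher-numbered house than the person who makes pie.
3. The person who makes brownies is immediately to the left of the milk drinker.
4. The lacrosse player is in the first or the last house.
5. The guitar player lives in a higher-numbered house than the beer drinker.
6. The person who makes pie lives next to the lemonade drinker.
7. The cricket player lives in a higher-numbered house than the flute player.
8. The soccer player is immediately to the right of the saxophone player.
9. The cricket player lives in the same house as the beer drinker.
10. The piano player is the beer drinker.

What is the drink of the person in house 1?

cider

Clue 1 places the person who makes brownies in house 2.
Clue 3 places the milk drinker in house 3.
House 4's instrument must be guitar (nothing else left).
The cricket player is in house 2 (clue 9).
Clue 10: the piano player is in house 2.
House 1's instrument must be flute (nothing else left).
The only instrument still possible for house 3 is saxophone.
House 1 drink: only cider fits.
House 2 drink: only beer fits.
House 4 drink: only lemonade fits.
Clue 6 places the person who makes pie in house 3.
From clue 8, the soccer player must be in house 4.
House 3's sport must be basketball (nothing else left).
House 1 dessert: only mousse fits.
The only dessert still possible for house 4 is pudding.
House 1's sport must be lacrosse (nothing else left).
So: house 1 = lacrosse/mousse/flute/cider, house 2 = cricket/brownies/piano/beer, house 3 = basketball/pie/saxophone/milk, house 4 = soccer/pudding/guitar/lemonade.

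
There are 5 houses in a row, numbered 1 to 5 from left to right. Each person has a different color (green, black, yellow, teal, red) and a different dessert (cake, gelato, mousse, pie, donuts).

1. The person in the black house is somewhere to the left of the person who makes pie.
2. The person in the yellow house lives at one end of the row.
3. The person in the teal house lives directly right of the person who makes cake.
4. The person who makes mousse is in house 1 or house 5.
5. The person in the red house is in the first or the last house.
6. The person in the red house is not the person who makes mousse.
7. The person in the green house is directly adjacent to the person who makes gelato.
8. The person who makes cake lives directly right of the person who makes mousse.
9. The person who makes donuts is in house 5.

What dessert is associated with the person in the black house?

Clue 8: the person who makes cake is in house 2.
From clue 8, the person who makes mousse must be in house 1.
Clue 9 places the person who makes donuts in house 5.
The person in the teal house is in house 3 (clue 3).
Clue 6: the person in the red house is in house 5.
The only color still possible for house 4 is green.
Clue 7 places the person who makes gelato in house 3.
That leaves yellow as the color for house 1.
House 2's color must be black (nothing else left).
House 4's dessert must be pie (nothing else left).
So: house 1 = yellow/mousse, house 2 = black/cake, house 3 = teal/gelato, house 4 = green/pie, house 5 = red/donuts.

cake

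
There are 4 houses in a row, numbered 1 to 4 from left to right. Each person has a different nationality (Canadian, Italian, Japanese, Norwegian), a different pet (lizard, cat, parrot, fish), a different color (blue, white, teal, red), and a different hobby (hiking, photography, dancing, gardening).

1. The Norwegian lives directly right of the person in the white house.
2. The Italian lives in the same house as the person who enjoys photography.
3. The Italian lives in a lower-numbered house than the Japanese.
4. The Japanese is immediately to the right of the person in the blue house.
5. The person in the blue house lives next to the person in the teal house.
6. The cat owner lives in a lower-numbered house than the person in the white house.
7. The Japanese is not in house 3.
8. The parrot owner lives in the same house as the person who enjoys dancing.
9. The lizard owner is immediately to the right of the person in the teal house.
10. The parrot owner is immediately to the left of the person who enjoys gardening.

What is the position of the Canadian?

So house 4 gets red for color.
The person in the teal house is in house 2 (clue 5).
The lizard owner is in house 3 (clue 9).
That leaves fish as the pet for house 4.
That leaves blue as the color for house 1.
The only color still possible for house 3 is white.
Clue 1 places the Norwegian in house 4.
From clue 4, the Japanese must be in house 2.
That leaves hiking as the hobby for house 4.
By clue 3, the Italian is in house 1.
The only nationality still possible for house 3 is Canadian.
Clue 2 places the person who enjoys photography in house 1.
So house 2 gets dancing for hobby.
House 3 hobby: only gardening fits.
From clue 8, the parrot owner must be in house 2.
House 1 pet: only cat fits.
So: house 1 = Italian/cat/blue/photography, house 2 = Japanese/parrot/teal/dancing, house 3 = Canadian/lizard/white/gardening, house 4 = Norwegian/fish/red/hiking.

3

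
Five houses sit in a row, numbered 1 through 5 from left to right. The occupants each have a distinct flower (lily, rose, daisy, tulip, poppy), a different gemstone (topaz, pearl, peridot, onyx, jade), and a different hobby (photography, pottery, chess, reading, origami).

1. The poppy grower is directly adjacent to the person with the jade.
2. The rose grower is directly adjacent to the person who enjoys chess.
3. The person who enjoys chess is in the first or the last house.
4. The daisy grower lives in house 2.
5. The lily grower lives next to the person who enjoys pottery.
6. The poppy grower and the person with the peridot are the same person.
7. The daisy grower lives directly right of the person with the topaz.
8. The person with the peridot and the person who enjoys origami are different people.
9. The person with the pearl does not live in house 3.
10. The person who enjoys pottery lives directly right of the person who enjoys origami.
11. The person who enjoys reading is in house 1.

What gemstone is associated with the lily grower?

onyx

By clue 4, the daisy grower is in house 2.
Clue 7 places the person with the topaz in house 1.
Clue 11 places the person who enjoys reading in house 1.
From clue 2, the rose grower must be in house 4.
That leaves chess as the hobby for house 5.
From clue 5, the person who enjoys pottery must be in house 4.
From clue 10, the person who enjoys origami must be in house 3.
The only flower still possible for house 1 is tulip.
The only hobby still possible for house 2 is photography.
Clue 8: the person with the peridot is in house 5.
House 3 gemstone: only onyx fits.
By clue 6, the poppy grower is in house 5.
So house 3 gets lily for flower.
Clue 1 places the person with the jade in house 4.
House 2 gemstone: only pearl fits.
So: house 1 = tulip/topaz/reading, house 2 = daisy/pearl/photography, house 3 = lily/onyx/origami, house 4 = rose/jade/pottery, house 5 = poppy/peridot/chess.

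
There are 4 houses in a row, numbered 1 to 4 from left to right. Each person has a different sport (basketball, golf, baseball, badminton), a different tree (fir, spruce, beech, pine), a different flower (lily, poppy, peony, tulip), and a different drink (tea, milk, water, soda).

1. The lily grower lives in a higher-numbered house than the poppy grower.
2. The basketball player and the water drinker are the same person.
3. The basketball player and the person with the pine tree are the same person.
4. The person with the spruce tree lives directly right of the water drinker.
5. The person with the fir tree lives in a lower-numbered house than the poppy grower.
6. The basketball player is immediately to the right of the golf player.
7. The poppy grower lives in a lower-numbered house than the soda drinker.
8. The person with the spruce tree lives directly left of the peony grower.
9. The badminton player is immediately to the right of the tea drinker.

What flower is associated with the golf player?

tulip

The only flower still possible for house 1 is tulip.
Clue 4 places the person with the spruce tree in house 3.
The water drinker is in house 2 (clue 4).
From clue 8, the peony grower must be in house 4.
House 2's tree must be pine (nothing else left).
House 4's tree must be beech (nothing else left).
House 2 flower: only poppy fits.
House 3's flower must be lily (nothing else left).
From clue 2, the basketball player must be in house 2.
The golf player is in house 1 (clue 6).
So house 3 gets baseball for sport.
House 4 sport: only badminton fits.
That leaves fir as the tree for house 1.
Clue 9 places the tea drinker in house 3.
House 1's drink must be milk (nothing else left).
The only drink still possible for house 4 is soda.
So: house 1 = golf/fir/tulip/milk, house 2 = basketball/pine/poppy/water, house 3 = baseball/spruce/lily/tea, house 4 = badminton/beech/peony/soda.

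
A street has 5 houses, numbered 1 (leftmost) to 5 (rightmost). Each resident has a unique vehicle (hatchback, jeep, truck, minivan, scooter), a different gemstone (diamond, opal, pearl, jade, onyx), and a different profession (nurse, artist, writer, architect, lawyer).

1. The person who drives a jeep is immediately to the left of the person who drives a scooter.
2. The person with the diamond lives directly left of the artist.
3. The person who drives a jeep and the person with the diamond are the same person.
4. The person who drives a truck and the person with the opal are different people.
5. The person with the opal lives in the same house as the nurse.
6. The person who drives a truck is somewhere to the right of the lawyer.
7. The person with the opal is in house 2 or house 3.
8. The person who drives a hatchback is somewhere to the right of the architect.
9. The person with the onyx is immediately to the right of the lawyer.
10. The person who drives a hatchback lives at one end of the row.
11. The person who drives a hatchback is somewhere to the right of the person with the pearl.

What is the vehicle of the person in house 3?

Clue 10 places the person who drives a hatchback in house 5.
So house 5 gets jade for gemstone.
So house 5 gets writer for profession.
The person with the opal is narrowed to house 2 or 3; consider each.
Placing it in house 2 leads to a contradiction, so it's in house 3.
From clue 5, the nurse must be in house 3.
Clue 2: the person with the diamond is in house 1.
Clue 2: the artist is in house 2.
By clue 3, the person who drives a jeep is in house 1.
The person with the onyx is in house 2 (clue 9).
Clue 9 places the lawyer in house 1.
That leaves pearl as the gemstone for house 4.
The only profession still possible for house 4 is architect.
From clue 1, the person who drives a scooter must be in house 2.
House 3 vehicle: only minivan fits.
House 4's vehicle must be truck (nothing else left).
So: house 1 = jeep/diamond/lawyer, house 2 = scooter/onyx/artist, house 3 = minivan/opal/nurse, house 4 = truck/pearl/architect, house 5 = hatchback/jade/writer.

minivan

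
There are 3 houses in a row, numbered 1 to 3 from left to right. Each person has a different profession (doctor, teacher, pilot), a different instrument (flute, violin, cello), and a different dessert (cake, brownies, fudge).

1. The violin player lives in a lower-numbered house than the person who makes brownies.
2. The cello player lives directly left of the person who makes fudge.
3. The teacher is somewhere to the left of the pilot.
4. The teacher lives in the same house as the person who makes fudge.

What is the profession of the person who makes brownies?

By clue 4, the teacher is in house 2.
The person who makes fudge is in house 2 (clue 4).
So house 1 gets doctor for profession.
That leaves pilot as the profession for house 3.
That leaves flute as the instrument for house 3.
House 1 dessert: only cake fits.
The only dessert still possible for house 3 is brownies.
Clue 2 places the cello player in house 1.
House 2's instrument must be violin (nothing else left).
So: house 1 = doctor/cello/cake, house 2 = teacher/violin/fudge, house 3 = pilot/flute/brownies.

pilot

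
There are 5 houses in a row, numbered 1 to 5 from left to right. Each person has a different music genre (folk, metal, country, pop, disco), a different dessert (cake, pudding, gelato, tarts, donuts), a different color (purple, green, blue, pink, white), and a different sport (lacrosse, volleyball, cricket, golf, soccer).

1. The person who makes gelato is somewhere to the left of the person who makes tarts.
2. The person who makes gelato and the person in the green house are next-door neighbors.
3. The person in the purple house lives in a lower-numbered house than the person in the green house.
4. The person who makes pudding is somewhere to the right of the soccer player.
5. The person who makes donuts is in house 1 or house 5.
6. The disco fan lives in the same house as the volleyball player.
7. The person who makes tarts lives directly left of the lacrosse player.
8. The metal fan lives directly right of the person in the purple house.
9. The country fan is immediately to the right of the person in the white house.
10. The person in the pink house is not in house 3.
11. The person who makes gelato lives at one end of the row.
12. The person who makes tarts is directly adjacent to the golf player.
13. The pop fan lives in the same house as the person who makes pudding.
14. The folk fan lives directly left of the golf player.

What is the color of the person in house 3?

From clue 11, the person who makes gelato must be in house 1.
House 5's dessert must be donuts (nothing else left).
Clue 2: the person in the green house is in house 2.
Clue 3 places the person in the purple house in house 1.
By clue 8, the metal fan is in house 2.
The only dessert still possible for house 2 is cake.
The country fan is narrowed to house 4 or 5; consider each.
Placing it in house 4 leads to a contradiction, so it's in house 5.
By clue 9, the person in the white house is in house 4.
House 3 color: only blue fits.
So house 5 gets pink for color.
The pop fan is narrowed to house 3 or 4; consider each.
Placing it in house 3 leads to a contradiction, so it's in house 4.
Clue 13: the person who makes pudding is in house 4.
House 3 dessert: only tarts fits.
From clue 7, the lacrosse player must be in house 4.
The only sport still possible for house 2 is golf.
So house 5 gets cricket for sport.
From clue 14, the folk fan must be in house 1.
So house 3 gets disco for music genre.
Clue 6 places the volleyball player in house 3.
That leaves soccer as the sport for house 1.
So: house 1 = folk/gelato/purple/soccer, house 2 = metal/cake/green/golf, house 3 = disco/tarts/blue/volleyball, house 4 = pop/pudding/white/lacrosse, house 5 = country/donuts/pink/cricket.

blue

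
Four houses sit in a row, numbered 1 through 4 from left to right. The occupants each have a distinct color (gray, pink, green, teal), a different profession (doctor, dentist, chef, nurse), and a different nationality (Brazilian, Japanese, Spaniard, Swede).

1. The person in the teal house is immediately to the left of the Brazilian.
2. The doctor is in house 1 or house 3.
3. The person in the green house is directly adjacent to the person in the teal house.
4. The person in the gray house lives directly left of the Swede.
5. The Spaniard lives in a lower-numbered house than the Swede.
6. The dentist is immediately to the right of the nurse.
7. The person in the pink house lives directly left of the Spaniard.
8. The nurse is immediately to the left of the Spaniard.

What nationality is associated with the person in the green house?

Brazilian

So house 4 gets green for color.
So house 1 gets Japanese for nationality.
Clue 3 places the person in the teal house in house 3.
House 4's profession must be chef (nothing else left).
By clue 1, the Brazilian is in house 4.
By clue 4, the person in the gray house is in house 2.
Clue 4 places the Swede in house 3.
By clue 5, the Spaniard is in house 2.
From clue 7, the person in the pink house must be in house 1.
The nurse is in house 1 (clue 8).
House 2's profession must be dentist (nothing else left).
House 3's profession must be doctor (nothing else left).
So: house 1 = pink/nurse/Japanese, house 2 = gray/dentist/Spaniard, house 3 = teal/doctor/Swede, house 4 = green/chef/Brazilian.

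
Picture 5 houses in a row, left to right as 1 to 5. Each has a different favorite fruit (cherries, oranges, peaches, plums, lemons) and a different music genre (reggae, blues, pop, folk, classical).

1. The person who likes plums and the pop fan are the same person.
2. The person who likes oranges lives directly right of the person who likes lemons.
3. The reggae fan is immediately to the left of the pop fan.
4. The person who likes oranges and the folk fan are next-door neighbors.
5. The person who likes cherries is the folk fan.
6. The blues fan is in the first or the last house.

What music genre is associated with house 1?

blues

The blues fan is narrowed to house 1 or 5; consider each.
Placing it in house 5 leads to a contradiction, so it's in house 1.
The person who likes plums is narrowed to house 3 or 4 or 5; consider each.
Placing it in house 3 and house 4 leads to a contradiction, so it's in house 5.
By clue 1, the pop fan is in house 5.
The reggae fan is in house 4 (clue 3).
The person who likes cherries is narrowed to house 2 or 3; consider each.
Placing it in house 2 leads to a contradiction, so it's in house 3.
The folk fan is in house 3 (clue 5).
So house 2 gets classical for music genre.
Clue 2 places the person who likes oranges in house 2.
From clue 2, the person who likes lemons must be in house 1.
That leaves peaches as the favorite fruit for house 4.
So: house 1 = lemons/blues, house 2 = oranges/classical, house 3 = cherries/folk, house 4 = peaches/reggae, house 5 = plums/pop.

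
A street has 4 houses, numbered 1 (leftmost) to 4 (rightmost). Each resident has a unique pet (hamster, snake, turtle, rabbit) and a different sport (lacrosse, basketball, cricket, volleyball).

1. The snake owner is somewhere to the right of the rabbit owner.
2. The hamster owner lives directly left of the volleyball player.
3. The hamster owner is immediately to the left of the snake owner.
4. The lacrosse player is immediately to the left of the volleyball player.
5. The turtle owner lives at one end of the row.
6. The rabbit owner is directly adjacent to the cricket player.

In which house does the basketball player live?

2

The turtle owner is narrowed to house 1 or 4; consider each.
Placing it in house 4 leads to a contradiction, so it's in house 1.
That leaves snake as the pet for house 4.
Clue 3 places the hamster owner in house 3.
That leaves rabbit as the pet for house 2.
The volleyball player is in house 4 (clue 2).
From clue 4, the lacrosse player must be in house 3.
That leaves cricket as the sport for house 1.
So house 2 gets basketball for sport.
So: house 1 = turtle/cricket, house 2 = rabbit/basketball, house 3 = hamster/lacrosse, house 4 = snake/volleyball.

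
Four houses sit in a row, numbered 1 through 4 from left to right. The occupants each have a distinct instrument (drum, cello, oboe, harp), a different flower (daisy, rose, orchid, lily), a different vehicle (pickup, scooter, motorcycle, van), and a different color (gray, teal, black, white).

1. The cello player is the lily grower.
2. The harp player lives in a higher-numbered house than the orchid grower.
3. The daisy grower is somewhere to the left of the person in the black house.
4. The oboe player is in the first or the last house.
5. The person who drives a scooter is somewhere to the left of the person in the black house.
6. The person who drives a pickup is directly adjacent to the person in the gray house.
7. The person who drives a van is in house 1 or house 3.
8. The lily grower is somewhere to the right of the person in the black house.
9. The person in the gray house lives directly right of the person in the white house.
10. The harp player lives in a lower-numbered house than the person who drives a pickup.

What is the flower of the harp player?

The cello player is narrowed to house 3 or 4; consider each.
Placing it in house 3 leads to a contradiction, so it's in house 4.
Clue 1 places the lily grower in house 4.
So house 1 gets oboe for instrument.
That leaves rose as the flower for house 3.
The drum player is narrowed to house 2 or 3; consider each.
Placing it in house 2 leads to a contradiction, so it's in house 3.
House 2's instrument must be harp (nothing else left).
From clue 2, the orchid grower must be in house 1.
House 2 flower: only daisy fits.
Clue 3: the person in the black house is in house 3.
Clue 6: the person who drives a pickup is in house 3.
From clue 9, the person in the gray house must be in house 2.
Clue 9 places the person in the white house in house 1.
House 1 vehicle: only van fits.
The only vehicle still possible for house 4 is motorcycle.
So house 4 gets teal for color.
So house 2 gets scooter for vehicle.
So: house 1 = oboe/orchid/van/white, house 2 = harp/daisy/scooter/gray, house 3 = drum/rose/pickup/black, house 4 = cello/lily/motorcycle/teal.

daisy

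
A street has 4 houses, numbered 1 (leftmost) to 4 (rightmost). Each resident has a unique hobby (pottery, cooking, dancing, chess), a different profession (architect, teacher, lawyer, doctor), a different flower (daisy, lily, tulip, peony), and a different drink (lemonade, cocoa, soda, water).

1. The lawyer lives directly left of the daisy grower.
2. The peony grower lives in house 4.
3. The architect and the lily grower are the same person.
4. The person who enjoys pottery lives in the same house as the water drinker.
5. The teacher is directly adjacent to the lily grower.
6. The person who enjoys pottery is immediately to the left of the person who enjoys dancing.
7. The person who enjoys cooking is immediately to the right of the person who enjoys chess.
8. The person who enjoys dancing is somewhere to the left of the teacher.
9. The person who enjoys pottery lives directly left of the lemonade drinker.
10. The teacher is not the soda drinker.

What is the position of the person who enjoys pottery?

By clue 2, the peony grower is in house 4.
So house 4 gets cooking for hobby.
From clue 7, the person who enjoys chess must be in house 3.
House 1 hobby: only pottery fits.
House 2 hobby: only dancing fits.
The only flower still possible for house 1 is tulip.
Clue 4: the water drinker is in house 1.
By clue 9, the lemonade drinker is in house 2.
The architect is narrowed to house 2 or 3; consider each.
Placing it in house 2 leads to a contradiction, so it's in house 3.
Clue 3: the lily grower is in house 3.
Clue 5 places the teacher in house 4.
Clue 10: the soda drinker is in house 3.
So house 2 gets daisy for flower.
So house 4 gets cocoa for drink.
Clue 1: the lawyer is in house 1.
House 2's profession must be doctor (nothing else left).
So: house 1 = pottery/lawyer/tulip/water, house 2 = dancing/doctor/daisy/lemonade, house 3 = chess/architect/lily/soda, house 4 = cooking/teacher/peony/cocoa.

1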